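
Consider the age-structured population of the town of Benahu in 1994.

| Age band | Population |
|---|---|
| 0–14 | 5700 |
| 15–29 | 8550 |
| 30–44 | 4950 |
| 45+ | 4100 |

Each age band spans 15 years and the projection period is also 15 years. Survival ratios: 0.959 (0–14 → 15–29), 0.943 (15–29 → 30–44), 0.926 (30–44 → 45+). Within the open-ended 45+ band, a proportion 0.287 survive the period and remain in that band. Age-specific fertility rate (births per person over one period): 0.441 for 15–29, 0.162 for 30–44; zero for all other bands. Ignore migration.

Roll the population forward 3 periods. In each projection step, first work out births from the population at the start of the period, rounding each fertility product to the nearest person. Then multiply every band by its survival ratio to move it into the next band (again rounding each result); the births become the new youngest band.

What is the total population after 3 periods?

— Period 1 —
Births: 8550 × 0.441 = 3771 ; 4950 × 0.162 = 802 — total 4573
15–29: 5700 × 0.959 = 5466
30–44: 8550 × 0.943 = 8063
45+: 4950 × 0.926 + 4100 × 0.287 = 4584 + 1177 = 5761
→ [4573, 5466, 8063, 5761]
— Period 2 —
Births: 5466 × 0.441 = 2411 ; 8063 × 0.162 = 1306 — total 3717
15–29: 4573 × 0.959 = 4386
30–44: 5466 × 0.943 = 5154
45+: 8063 × 0.926 + 5761 × 0.287 = 7466 + 1653 = 9119
→ [3717, 4386, 5154, 9119]
— Period 3 —
Births: 4386 × 0.441 = 1934 ; 5154 × 0.162 = 835 — total 2769
15–29: 3717 × 0.959 = 3565
30–44: 4386 × 0.943 = 4136
45+: 5154 × 0.926 + 9119 × 0.287 = 4773 + 2617 = 7390
→ [2769, 3565, 4136, 7390]
Total after period 3: 2769 + 3565 + 4136 + 7390 = 17860

17860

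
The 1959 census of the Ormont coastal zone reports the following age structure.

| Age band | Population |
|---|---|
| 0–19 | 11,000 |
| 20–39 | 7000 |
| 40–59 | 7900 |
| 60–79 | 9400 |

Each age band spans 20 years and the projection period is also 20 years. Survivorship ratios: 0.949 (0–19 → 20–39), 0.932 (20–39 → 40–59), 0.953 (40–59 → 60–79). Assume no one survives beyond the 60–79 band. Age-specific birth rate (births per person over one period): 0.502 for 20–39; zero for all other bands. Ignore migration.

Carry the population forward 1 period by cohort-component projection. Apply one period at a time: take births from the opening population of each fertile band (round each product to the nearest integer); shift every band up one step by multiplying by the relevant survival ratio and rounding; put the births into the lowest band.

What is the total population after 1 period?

28006

Call the groups 1 to 4, youngest first.
After projecting period 1:
Births: 7000 × 0.502 = 3514
Group 2: 11000 × 0.949 = 10439
Group 3: 7000 × 0.932 = 6524
Group 4: 7900 × 0.953 = 7529
End of period: [3514, 10439, 6524, 7529]
Total after period 1: 3514 + 10439 + 6524 + 7529 = 28006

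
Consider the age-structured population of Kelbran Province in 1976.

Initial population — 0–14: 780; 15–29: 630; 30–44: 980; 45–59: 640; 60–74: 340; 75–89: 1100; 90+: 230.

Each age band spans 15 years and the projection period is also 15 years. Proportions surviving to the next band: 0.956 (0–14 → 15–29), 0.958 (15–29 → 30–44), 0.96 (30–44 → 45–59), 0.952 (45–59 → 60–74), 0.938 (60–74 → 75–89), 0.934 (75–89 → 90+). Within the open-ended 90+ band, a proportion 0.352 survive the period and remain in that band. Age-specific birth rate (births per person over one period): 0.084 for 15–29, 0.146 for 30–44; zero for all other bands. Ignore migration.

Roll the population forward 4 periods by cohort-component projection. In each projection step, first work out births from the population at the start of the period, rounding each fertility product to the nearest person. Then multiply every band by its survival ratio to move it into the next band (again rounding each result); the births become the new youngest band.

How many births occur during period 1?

196

Numbering the bands 1..7 from youngest to oldest:
After projecting period 1:
Births: 630 × 0.084 = 53, 980 × 0.146 = 143 → total 196
Band 2: 780 × 0.956 = 746
Band 3: 630 × 0.958 = 604
Band 4: 980 × 0.96 = 941
Band 5: 640 × 0.952 = 609
Band 6: 340 × 0.938 = 319
Band 7: 1100 × 0.934 + 230 × 0.352 = 1027 + 81 = 1108
Giving 196 / 746 / 604 / 941 / 609 / 319 / 1108.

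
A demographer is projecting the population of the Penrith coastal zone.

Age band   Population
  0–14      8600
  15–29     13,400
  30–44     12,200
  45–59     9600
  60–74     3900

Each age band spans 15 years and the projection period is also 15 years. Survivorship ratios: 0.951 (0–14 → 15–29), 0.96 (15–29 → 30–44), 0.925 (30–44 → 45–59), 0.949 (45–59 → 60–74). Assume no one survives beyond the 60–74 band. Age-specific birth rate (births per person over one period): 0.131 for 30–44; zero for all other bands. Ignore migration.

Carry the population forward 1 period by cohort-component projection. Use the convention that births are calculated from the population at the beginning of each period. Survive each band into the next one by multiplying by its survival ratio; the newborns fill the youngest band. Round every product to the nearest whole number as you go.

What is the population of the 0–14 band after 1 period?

Let band 1 be 0–14 through band 5 = 60–74.
Period 1:
Births: 12200 × 0.131 = 1598
Band 2: 8600 × 0.951 = 8179
Band 3: 13400 × 0.96 = 12864
Band 4: 12200 × 0.925 = 11285
Band 5: 9600 × 0.949 = 9110
Giving 1598 / 8179 / 12864 / 11285 / 9110.

1598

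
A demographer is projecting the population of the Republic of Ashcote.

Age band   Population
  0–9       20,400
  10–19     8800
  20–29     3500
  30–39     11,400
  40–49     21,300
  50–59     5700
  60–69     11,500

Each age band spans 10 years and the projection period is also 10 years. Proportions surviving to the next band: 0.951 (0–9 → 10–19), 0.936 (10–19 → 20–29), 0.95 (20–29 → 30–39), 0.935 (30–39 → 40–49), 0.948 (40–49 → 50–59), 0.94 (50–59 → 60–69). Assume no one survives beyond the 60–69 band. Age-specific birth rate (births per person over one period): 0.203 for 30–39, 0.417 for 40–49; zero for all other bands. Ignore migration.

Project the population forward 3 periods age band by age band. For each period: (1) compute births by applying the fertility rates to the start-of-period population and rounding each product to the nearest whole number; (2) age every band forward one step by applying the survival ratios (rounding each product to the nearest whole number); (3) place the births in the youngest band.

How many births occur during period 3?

— Period 1 —
Births: 11400 × 0.203 = 2314 ; 21300 × 0.417 = 8882 — total 11196
10–19: 20400 × 0.951 = 19400
20–29: 8800 × 0.936 = 8237
30–39: 3500 × 0.95 = 3325
40–49: 11400 × 0.935 = 10659
50–59: 21300 × 0.948 = 20192
60–69: 5700 × 0.94 = 5358
Giving 11196 / 19400 / 8237 / 3325 / 10659 / 20192 / 5358.
— Period 2 —
Births: 3325 × 0.203 = 675 ; 10659 × 0.417 = 4445 — total 5120
10–19: 11196 × 0.951 = 10647
20–29: 19400 × 0.936 = 18158
30–39: 8237 × 0.95 = 7825
40–49: 3325 × 0.935 = 3109
50–59: 10659 × 0.948 = 10105
60–69: 20192 × 0.94 = 18980
Giving 5120 / 10647 / 18158 / 7825 / 3109 / 10105 / 18980.
— Period 3 —
Births: 7825 × 0.203 = 1588 ; 3109 × 0.417 = 1296 — total 2884
10–19: 5120 × 0.951 = 4869
20–29: 10647 × 0.936 = 9966
30–39: 18158 × 0.95 = 17250
40–49: 7825 × 0.935 = 7316
50–59: 3109 × 0.948 = 2947
60–69: 10105 × 0.94 = 9499
Giving 2884 / 4869 / 9966 / 17250 / 7316 / 2947 / 9499.

2884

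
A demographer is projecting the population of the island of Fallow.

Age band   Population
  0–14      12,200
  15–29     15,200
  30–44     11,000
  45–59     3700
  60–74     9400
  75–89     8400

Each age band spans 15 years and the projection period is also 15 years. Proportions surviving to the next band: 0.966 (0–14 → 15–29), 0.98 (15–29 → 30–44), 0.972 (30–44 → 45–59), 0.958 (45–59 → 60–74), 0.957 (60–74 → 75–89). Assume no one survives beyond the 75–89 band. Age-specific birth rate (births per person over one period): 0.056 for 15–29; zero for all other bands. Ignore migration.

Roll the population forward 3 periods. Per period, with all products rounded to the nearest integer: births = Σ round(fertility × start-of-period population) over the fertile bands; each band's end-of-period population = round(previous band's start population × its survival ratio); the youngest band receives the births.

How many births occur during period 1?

851

[period 1]
Births: 15200 * 0.056 = 851
15–29: 12200 * 0.966 = 11785
30–44: 15200 * 0.98 = 14896
45–59: 11000 * 0.972 = 10692
60–74: 3700 * 0.958 = 3545
75–89: 9400 * 0.957 = 8996
→ [851, 11785, 14896, 10692, 3545, 8996]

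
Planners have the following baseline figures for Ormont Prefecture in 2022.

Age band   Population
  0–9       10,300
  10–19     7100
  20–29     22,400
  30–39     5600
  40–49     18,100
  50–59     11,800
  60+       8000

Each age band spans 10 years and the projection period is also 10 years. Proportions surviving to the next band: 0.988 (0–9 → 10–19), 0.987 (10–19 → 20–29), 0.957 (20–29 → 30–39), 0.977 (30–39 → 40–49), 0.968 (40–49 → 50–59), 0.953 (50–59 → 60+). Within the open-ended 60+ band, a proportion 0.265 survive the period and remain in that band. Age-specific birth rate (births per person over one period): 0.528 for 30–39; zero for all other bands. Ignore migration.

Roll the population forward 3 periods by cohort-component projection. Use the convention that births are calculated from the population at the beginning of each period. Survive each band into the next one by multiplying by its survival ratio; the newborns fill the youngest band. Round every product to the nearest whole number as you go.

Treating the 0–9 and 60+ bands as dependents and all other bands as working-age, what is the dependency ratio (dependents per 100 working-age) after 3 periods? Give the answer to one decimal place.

— Period 1 —
Births: 5600 × 0.528 = 2957
10–19: 10300 × 0.988 = 10176
20–29: 7100 × 0.987 = 7008
30–39: 22400 × 0.957 = 21437
40–49: 5600 × 0.977 = 5471
50–59: 18100 × 0.968 = 17521
60+: 11800 × 0.953 + 8000 × 0.265 = 11245 + 2120 = 13365
→ [2957, 10176, 7008, 21437, 5471, 17521, 13365]
— Period 2 —
Births: 21437 × 0.528 = 11319
10–19: 2957 × 0.988 = 2922
20–29: 10176 × 0.987 = 10044
30–39: 7008 × 0.957 = 6707
40–49: 21437 × 0.977 = 20944
50–59: 5471 × 0.968 = 5296
60+: 17521 × 0.953 + 13365 × 0.265 = 16698 + 3542 = 20240
→ [11319, 2922, 10044, 6707, 20944, 5296, 20240]
— Period 3 —
Births: 6707 × 0.528 = 3541
10–19: 11319 × 0.988 = 11183
20–29: 2922 × 0.987 = 2884
30–39: 10044 × 0.957 = 9612
40–49: 6707 × 0.977 = 6553
50–59: 20944 × 0.968 = 20274
60+: 5296 × 0.953 + 20240 × 0.265 = 5047 + 5364 = 10411
→ [3541, 11183, 2884, 9612, 6553, 20274, 10411]
Dependents (band 0–9 + band 60+) = 3541 + 10411 = 13952; working-age = 50506; ratio = 13952/50506 × 100 = 27.6

27.6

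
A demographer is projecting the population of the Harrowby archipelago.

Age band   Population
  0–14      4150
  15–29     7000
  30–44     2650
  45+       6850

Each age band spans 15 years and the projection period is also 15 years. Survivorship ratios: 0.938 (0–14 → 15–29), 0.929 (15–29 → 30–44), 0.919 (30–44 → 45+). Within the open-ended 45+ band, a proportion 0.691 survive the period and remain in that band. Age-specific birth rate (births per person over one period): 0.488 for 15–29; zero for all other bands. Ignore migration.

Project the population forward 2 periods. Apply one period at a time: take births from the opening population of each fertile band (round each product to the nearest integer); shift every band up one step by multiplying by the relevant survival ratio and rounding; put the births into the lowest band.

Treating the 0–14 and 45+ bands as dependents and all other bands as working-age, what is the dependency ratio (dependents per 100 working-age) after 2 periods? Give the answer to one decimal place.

188.1

Period 1.
Births: 7000 * 0.488 = 3416
15–29: 4150 * 0.938 = 3893
30–44: 7000 * 0.929 = 6503
45+: 2650 * 0.919 + 6850 * 0.691 = 2435 + 4733 = 7168
Population now: 0–14=3416, 15–29=3893, 30–44=6503, 45+=7168
Period 2.
Births: 3893 * 0.488 = 1900
15–29: 3416 * 0.938 = 3204
30–44: 3893 * 0.929 = 3617
45+: 6503 * 0.919 + 7168 * 0.691 = 5976 + 4953 = 10929
Population now: 0–14=1900, 15–29=3204, 30–44=3617, 45+=10929
Dependents (band 0–14 + band 45+) = 1900 + 10929 = 12829; working-age = 6821; ratio = 12829/6821 × 100 = 188.1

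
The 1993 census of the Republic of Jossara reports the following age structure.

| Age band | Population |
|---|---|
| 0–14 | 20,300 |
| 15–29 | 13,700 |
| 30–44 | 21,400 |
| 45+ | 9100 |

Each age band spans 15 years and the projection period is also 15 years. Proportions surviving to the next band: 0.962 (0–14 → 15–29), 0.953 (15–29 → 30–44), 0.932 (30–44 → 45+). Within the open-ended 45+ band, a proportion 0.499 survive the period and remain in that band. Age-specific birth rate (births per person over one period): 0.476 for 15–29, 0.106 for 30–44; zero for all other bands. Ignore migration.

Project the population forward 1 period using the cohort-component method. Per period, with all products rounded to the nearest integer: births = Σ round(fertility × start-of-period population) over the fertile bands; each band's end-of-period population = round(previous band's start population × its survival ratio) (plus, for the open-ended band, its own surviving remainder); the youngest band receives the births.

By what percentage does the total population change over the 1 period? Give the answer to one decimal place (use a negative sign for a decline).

2.1

(Groups numbered youngest = 1 to oldest = 4.)
— Period 1 —
Births: 13700 × 0.476 = 6521 ; 21400 × 0.106 = 2268 → 8789
Group 2: 20300 × 0.962 = 19529
Group 3: 13700 × 0.953 = 13056
Group 4: 21400 × 0.932 + 9100 × 0.499 = 19945 + 4541 = 24486
Giving 8789 / 19529 / 13056 / 24486.
Total: 64500 → 65860; change = 1360; percentage change = 2.1%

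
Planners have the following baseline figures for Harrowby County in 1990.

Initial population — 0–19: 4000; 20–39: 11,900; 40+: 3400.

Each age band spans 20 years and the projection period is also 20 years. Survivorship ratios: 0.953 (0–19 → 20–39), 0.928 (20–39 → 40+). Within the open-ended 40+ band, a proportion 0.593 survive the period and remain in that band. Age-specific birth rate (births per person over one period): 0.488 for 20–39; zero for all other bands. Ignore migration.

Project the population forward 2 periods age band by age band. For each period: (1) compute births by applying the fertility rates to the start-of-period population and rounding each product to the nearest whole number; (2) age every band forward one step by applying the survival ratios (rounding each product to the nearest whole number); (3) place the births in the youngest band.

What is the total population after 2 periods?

— Period 1 —
Births: 11900 × 0.488 = 5807
20–39: 4000 × 0.953 = 3812
40+: 11900 × 0.928 + 3400 × 0.593 = 11043 + 2016 = 13059
Population now: 0–19=5807, 20–39=3812, 40+=13059
— Period 2 —
Births: 3812 × 0.488 = 1860
20–39: 5807 × 0.953 = 5534
40+: 3812 × 0.928 + 13059 × 0.593 = 3538 + 7744 = 11282
Population now: 0–19=1860, 20–39=5534, 40+=11282
Total after period 2: 1860 + 5534 + 11282 = 18676

18676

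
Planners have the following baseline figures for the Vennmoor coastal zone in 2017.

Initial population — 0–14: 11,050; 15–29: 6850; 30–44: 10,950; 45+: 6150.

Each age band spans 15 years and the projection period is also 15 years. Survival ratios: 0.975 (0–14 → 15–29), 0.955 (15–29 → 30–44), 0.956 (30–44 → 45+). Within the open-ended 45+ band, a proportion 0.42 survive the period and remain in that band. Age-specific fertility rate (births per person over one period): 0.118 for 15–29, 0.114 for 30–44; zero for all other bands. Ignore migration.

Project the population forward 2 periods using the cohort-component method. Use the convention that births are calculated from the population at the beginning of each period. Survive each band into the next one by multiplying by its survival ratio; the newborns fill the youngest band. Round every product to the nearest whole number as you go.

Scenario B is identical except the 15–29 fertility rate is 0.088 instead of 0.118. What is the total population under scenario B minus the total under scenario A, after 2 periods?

-523

[period 1]
Births: 6850 * 0.118 = 808  |  10950 * 0.114 = 1248 → 2056
15–29: 11050 * 0.975 = 10774
30–44: 6850 * 0.955 = 6542
45+: 10950 * 0.956 + 6150 * 0.42 = 10468 + 2583 = 13051
Population now: 0–14=2056, 15–29=10774, 30–44=6542, 45+=13051
[period 2]
Births: 10774 * 0.118 = 1271  |  6542 * 0.114 = 746 → 2017
15–29: 2056 * 0.975 = 2005
30–44: 10774 * 0.955 = 10289
45+: 6542 * 0.956 + 13051 * 0.42 = 6254 + 5481 = 11735
Population now: 0–14=2017, 15–29=2005, 30–44=10289, 45+=11735
Scenario A total after 2 periods: 26046
Scenario B projection —
[period 1]
Births: 6850 * 0.088 = 603  |  10950 * 0.114 = 1248 → 1851
15–29: 11050 * 0.975 = 10774
30–44: 6850 * 0.955 = 6542
45+: 10950 * 0.956 + 6150 * 0.42 = 10468 + 2583 = 13051
Population now: 0–14=1851, 15–29=10774, 30–44=6542, 45+=13051
[period 2]
Births: 10774 * 0.088 = 948  |  6542 * 0.114 = 746 → 1694
15–29: 1851 * 0.975 = 1805
30–44: 10774 * 0.955 = 10289
45+: 6542 * 0.956 + 13051 * 0.42 = 6254 + 5481 = 11735
Population now: 0–14=1694, 15–29=1805, 30–44=10289, 45+=11735
Scenario B total after 2 periods: 25523
Difference B − A = 25523 − 26046 = -523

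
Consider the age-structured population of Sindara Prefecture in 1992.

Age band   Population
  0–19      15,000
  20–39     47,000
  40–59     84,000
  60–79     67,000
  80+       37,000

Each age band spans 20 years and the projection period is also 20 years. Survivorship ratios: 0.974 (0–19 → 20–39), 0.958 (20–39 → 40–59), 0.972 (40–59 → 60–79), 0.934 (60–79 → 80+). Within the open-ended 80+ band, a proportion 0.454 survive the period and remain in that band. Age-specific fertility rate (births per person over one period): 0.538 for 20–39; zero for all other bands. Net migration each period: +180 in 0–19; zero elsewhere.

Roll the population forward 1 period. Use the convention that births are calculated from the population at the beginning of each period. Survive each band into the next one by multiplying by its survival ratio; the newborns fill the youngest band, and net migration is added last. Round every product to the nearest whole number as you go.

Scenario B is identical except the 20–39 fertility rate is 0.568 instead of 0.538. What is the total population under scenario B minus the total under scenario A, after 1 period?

1410

— Period 1 —
Births: 47000 × 0.538 = 25286
20–39: 15000 × 0.974 = 14610
40–59: 47000 × 0.958 = 45026
60–79: 84000 × 0.972 = 81648
80+: 67000 × 0.934 + 37000 × 0.454 = 62578 + 16798 = 79376
Net migration: 0–19 + 180 → 25466
→ [25466, 14610, 45026, 81648, 79376]
Scenario A total after 1 period: 246126
Scenario B projection —
— Period 1 —
Births: 47000 × 0.568 = 26696
20–39: 15000 × 0.974 = 14610
40–59: 47000 × 0.958 = 45026
60–79: 84000 × 0.972 = 81648
80+: 67000 × 0.934 + 37000 × 0.454 = 62578 + 16798 = 79376
Net migration: 0–19 + 180 → 26876
→ [26876, 14610, 45026, 81648, 79376]
Scenario B total after 1 period: 247536
Difference B − A = 247536 − 246126 = 1410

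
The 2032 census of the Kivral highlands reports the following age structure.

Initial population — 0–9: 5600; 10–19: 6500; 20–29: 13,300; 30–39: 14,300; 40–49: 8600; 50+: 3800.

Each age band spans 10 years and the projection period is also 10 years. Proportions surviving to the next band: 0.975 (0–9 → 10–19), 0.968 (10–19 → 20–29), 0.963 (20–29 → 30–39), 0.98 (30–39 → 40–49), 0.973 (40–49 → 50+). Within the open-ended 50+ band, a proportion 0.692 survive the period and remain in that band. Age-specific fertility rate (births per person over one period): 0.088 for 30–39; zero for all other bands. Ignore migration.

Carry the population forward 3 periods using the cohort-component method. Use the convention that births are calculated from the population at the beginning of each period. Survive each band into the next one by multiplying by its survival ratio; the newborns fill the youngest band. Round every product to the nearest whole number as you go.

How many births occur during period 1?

1258

Period 1.
Births: 14300 * 0.088 = 1258
10–19: 5600 * 0.975 = 5460
20–29: 6500 * 0.968 = 6292
30–39: 13300 * 0.963 = 12808
40–49: 14300 * 0.98 = 14014
50+: 8600 * 0.973 + 3800 * 0.692 = 8368 + 2630 = 10998
End of period: [1258, 5460, 6292, 12808, 14014, 10998]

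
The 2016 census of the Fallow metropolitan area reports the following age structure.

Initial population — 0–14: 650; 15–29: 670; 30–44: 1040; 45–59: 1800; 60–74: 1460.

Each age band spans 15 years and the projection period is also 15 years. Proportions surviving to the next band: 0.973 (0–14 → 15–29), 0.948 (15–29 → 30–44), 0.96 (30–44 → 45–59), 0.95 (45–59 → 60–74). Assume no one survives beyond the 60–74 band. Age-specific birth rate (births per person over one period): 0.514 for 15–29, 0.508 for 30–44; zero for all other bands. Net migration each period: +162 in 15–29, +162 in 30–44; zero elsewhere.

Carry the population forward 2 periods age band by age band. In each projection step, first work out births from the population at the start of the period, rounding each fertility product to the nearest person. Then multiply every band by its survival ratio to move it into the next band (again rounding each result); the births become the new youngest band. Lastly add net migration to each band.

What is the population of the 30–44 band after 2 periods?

(Groups numbered youngest = 1 to oldest = 5.)
Period 1:
Births: 670 × 0.514 = 344  |  1040 × 0.508 = 528 ⇒ total 872
Group 2: 650 × 0.973 = 632
Group 3: 670 × 0.948 = 635
Group 4: 1040 × 0.96 = 998
Group 5: 1800 × 0.95 = 1710
Net migration: Group 2 + 162 → 794; Group 3 + 162 → 797
Giving 872 / 794 / 797 / 998 / 1710.
Period 2:
Births: 794 × 0.514 = 408  |  797 × 0.508 = 405 ⇒ total 813
Group 2: 872 × 0.973 = 848
Group 3: 794 × 0.948 = 753
Group 4: 797 × 0.96 = 765
Group 5: 998 × 0.95 = 948
Net migration: Group 2 + 162 → 1010; Group 3 + 162 → 915
Giving 813 / 1010 / 915 / 765 / 948.

915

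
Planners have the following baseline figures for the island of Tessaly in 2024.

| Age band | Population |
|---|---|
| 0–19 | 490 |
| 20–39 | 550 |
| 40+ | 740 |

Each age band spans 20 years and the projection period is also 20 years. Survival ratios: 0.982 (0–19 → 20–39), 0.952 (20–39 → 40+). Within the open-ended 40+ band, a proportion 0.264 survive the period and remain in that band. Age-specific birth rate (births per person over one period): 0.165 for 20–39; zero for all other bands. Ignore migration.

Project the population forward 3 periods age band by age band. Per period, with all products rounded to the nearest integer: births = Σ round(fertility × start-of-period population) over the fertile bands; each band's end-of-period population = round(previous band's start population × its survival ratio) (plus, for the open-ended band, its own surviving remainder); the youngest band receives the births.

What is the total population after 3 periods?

349

(Bands numbered youngest = 1 to oldest = 3.)
Period 1.
Births: 550 * 0.165 = 91
Band 2: 490 * 0.982 = 481
Band 3: 550 * 0.952 + 740 * 0.264 = 524 + 195 = 719
→ [91, 481, 719]
Period 2.
Births: 481 * 0.165 = 79
Band 2: 91 * 0.982 = 89
Band 3: 481 * 0.952 + 719 * 0.264 = 458 + 190 = 648
→ [79, 89, 648]
Period 3.
Births: 89 * 0.165 = 15
Band 2: 79 * 0.982 = 78
Band 3: 89 * 0.952 + 648 * 0.264 = 85 + 171 = 256
→ [15, 78, 256]
Total after period 3: 15 + 78 + 256 = 349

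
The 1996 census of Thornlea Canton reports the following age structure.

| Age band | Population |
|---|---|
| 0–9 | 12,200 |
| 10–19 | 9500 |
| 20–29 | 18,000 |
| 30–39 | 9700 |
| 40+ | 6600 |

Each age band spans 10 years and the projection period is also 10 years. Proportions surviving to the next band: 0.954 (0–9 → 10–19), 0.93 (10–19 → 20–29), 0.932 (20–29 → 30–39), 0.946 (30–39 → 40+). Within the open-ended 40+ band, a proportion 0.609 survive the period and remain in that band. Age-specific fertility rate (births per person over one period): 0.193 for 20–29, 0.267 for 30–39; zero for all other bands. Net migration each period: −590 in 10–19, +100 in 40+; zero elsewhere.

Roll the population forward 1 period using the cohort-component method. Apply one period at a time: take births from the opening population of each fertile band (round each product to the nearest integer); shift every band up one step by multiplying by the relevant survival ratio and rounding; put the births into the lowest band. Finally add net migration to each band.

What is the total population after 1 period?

56019

Period 1.
Births: 18000 * 0.193 = 3474 ; 9700 * 0.267 = 2590 → total 6064
10–19: 12200 * 0.954 = 11639
20–29: 9500 * 0.93 = 8835
30–39: 18000 * 0.932 = 16776
40+: 9700 * 0.946 + 6600 * 0.609 = 9176 + 4019 = 13195
Net migration: 10–19 − 590 → 11049; 40+ + 100 → 13295
→ [6064, 11049, 8835, 16776, 13295]
Total after period 1: 6064 + 11049 + 8835 + 16776 + 13295 = 56019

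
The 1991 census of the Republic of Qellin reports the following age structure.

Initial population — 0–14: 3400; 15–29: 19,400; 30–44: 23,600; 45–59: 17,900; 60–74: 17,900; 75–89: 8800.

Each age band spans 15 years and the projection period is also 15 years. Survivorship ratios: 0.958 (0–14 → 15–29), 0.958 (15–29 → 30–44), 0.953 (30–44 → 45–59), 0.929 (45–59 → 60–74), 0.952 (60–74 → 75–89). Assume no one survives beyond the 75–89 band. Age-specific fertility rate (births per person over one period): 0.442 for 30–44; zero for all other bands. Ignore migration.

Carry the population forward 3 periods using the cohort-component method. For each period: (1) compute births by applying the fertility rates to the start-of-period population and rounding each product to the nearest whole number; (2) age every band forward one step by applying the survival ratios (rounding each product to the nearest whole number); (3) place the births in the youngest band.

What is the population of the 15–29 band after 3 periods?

— Period 1 —
Births: 23600 × 0.442 = 10431
15–29: 3400 × 0.958 = 3257
30–44: 19400 × 0.958 = 18585
45–59: 23600 × 0.953 = 22491
60–74: 17900 × 0.929 = 16629
75–89: 17900 × 0.952 = 17041
→ [10431, 3257, 18585, 22491, 16629, 17041]
— Period 2 —
Births: 18585 × 0.442 = 8215
15–29: 10431 × 0.958 = 9993
30–44: 3257 × 0.958 = 3120
45–59: 18585 × 0.953 = 17712
60–74: 22491 × 0.929 = 20894
75–89: 16629 × 0.952 = 15831
→ [8215, 9993, 3120, 17712, 20894, 15831]
— Period 3 —
Births: 3120 × 0.442 = 1379
15–29: 8215 × 0.958 = 7870
30–44: 9993 × 0.958 = 9573
45–59: 3120 × 0.953 = 2973
60–74: 17712 × 0.929 = 16454
75–89: 20894 × 0.952 = 19891
→ [1379, 7870, 9573, 2973, 16454, 19891]

7870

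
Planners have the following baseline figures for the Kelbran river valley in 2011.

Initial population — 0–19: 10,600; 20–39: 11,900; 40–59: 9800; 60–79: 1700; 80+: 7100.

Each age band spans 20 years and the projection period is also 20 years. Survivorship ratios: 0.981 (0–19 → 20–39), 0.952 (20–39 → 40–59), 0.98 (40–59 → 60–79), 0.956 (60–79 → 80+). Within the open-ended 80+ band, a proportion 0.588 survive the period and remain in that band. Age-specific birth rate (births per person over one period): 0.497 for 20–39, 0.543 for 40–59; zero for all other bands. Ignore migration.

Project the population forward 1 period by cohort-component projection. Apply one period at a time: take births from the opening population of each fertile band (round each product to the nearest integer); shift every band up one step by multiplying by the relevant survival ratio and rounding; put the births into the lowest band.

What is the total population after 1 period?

48367

Let group 1 be 0–19 through group 5 = 80+.
[period 1]
Births: 11900 × 0.497 = 5914  |  9800 × 0.543 = 5321 — total 11235
Group 2: 10600 × 0.981 = 10399
Group 3: 11900 × 0.952 = 11329
Group 4: 9800 × 0.98 = 9604
Group 5: 1700 × 0.956 + 7100 × 0.588 = 1625 + 4175 = 5800
→ [11235, 10399, 11329, 9604, 5800]
Total after period 1: 11235 + 10399 + 11329 + 9604 + 5800 = 48367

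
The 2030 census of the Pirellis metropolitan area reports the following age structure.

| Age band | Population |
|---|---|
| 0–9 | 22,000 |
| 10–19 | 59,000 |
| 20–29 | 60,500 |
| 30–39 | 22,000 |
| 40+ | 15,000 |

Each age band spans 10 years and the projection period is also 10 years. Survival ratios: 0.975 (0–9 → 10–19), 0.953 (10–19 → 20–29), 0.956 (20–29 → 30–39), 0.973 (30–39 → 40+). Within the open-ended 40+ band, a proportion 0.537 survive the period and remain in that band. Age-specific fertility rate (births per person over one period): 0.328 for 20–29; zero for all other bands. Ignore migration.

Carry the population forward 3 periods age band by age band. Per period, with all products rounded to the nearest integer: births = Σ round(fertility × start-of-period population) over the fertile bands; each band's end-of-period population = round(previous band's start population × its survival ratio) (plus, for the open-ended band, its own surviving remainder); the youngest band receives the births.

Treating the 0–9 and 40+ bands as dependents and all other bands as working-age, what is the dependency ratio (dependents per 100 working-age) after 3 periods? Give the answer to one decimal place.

Call the groups 1 to 5, youngest first.
After projecting period 1:
Births: 60500 × 0.328 = 19844
Group 2: 22000 × 0.975 = 21450
Group 3: 59000 × 0.953 = 56227
Group 4: 60500 × 0.956 = 57838
Group 5: 22000 × 0.973 + 15000 × 0.537 = 21406 + 8055 = 29461
→ [19844, 21450, 56227, 57838, 29461]
After projecting period 2:
Births: 56227 × 0.328 = 18442
Group 2: 19844 × 0.975 = 19348
Group 3: 21450 × 0.953 = 20442
Group 4: 56227 × 0.956 = 53753
Group 5: 57838 × 0.973 + 29461 × 0.537 = 56276 + 15821 = 72097
→ [18442, 19348, 20442, 53753, 72097]
After projecting period 3:
Births: 20442 × 0.328 = 6705
Group 2: 18442 × 0.975 = 17981
Group 3: 19348 × 0.953 = 18439
Group 4: 20442 × 0.956 = 19543
Group 5: 53753 × 0.973 + 72097 × 0.537 = 52302 + 38716 = 91018
→ [6705, 17981, 18439, 19543, 91018]
Dependents (band 0–9 + band 40+) = 6705 + 91018 = 97723; working-age = 55963; ratio = 97723/55963 × 100 = 174.6

174.6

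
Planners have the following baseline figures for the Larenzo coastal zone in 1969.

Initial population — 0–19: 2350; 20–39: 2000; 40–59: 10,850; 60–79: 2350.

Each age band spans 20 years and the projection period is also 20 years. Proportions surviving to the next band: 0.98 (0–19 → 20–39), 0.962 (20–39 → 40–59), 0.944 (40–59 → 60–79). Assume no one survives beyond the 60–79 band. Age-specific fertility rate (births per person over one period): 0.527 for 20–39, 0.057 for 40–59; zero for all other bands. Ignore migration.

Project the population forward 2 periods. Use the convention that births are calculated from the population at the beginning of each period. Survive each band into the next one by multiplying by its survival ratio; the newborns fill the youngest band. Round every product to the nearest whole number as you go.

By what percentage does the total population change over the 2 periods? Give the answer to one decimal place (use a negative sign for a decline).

[period 1]
Births: 2000 × 0.527 = 1054 ; 10850 × 0.057 = 618 — total 1672
20–39: 2350 × 0.98 = 2303
40–59: 2000 × 0.962 = 1924
60–79: 10850 × 0.944 = 10242
Giving 1672 / 2303 / 1924 / 10242.
[period 2]
Births: 2303 × 0.527 = 1214 ; 1924 × 0.057 = 110 — total 1324
20–39: 1672 × 0.98 = 1639
40–59: 2303 × 0.962 = 2215
60–79: 1924 × 0.944 = 1816
Giving 1324 / 1639 / 2215 / 1816.
Total: 17550 → 6994; change = -10556; percentage change = -60.1%

-60.1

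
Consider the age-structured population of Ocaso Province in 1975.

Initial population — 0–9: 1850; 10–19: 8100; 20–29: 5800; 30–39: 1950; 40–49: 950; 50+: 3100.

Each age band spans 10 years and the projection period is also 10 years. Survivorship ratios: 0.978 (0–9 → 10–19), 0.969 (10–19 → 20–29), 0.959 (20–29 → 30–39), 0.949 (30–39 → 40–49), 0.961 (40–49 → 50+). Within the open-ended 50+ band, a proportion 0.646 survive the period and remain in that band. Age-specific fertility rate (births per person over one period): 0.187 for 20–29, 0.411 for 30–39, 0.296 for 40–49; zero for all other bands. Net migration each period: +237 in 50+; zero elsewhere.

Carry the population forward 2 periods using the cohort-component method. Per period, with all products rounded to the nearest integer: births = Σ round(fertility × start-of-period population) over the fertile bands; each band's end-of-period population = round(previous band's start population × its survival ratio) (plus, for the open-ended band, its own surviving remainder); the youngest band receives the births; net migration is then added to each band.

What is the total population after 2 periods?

[period 1]
Births: 5800 × 0.187 = 1085, 1950 × 0.411 = 801, 950 × 0.296 = 281 → total 2167
10–19: 1850 × 0.978 = 1809
20–29: 8100 × 0.969 = 7849
30–39: 5800 × 0.959 = 5562
40–49: 1950 × 0.949 = 1851
50+: 950 × 0.961 + 3100 × 0.646 = 913 + 2003 = 2916
Net migration: 50+ + 237 → 3153
Population now: 0–9=2167, 10–19=1809, 20–29=7849, 30–39=5562, 40–49=1851, 50+=3153
[period 2]
Births: 7849 × 0.187 = 1468, 5562 × 0.411 = 2286, 1851 × 0.296 = 548 → total 4302
10–19: 2167 × 0.978 = 2119
20–29: 1809 × 0.969 = 1753
30–39: 7849 × 0.959 = 7527
40–49: 5562 × 0.949 = 5278
50+: 1851 × 0.961 + 3153 × 0.646 = 1779 + 2037 = 3816
Net migration: 50+ + 237 → 4053
Population now: 0–9=4302, 10–19=2119, 20–29=1753, 30–39=7527, 40–49=5278, 50+=4053
Total after period 2: 4302 + 2119 + 1753 + 7527 + 5278 + 4053 = 25032

25032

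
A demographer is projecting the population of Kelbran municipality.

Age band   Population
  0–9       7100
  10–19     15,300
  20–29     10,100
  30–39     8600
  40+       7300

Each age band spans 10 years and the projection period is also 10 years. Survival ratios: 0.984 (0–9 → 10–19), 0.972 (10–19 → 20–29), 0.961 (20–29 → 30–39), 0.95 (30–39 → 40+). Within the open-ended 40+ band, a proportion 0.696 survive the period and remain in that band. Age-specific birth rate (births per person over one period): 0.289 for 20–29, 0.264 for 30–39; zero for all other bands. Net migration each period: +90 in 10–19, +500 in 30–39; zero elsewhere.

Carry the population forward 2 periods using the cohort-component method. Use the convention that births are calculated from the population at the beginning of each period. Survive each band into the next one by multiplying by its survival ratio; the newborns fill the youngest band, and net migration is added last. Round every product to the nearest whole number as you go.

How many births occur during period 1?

Let group 1 be 0–9 through group 5 = 40+.
After projecting period 1:
Births: 10100 * 0.289 = 2919, 8600 * 0.264 = 2270 → 5189
Group 2: 7100 * 0.984 = 6986
Group 3: 15300 * 0.972 = 14872
Group 4: 10100 * 0.961 = 9706
Group 5: 8600 * 0.95 + 7300 * 0.696 = 8170 + 5081 = 13251
Net migration: Group 2 + 90 → 7076; Group 4 + 500 → 10206
Giving 5189 / 7076 / 14872 / 10206 / 13251.

5189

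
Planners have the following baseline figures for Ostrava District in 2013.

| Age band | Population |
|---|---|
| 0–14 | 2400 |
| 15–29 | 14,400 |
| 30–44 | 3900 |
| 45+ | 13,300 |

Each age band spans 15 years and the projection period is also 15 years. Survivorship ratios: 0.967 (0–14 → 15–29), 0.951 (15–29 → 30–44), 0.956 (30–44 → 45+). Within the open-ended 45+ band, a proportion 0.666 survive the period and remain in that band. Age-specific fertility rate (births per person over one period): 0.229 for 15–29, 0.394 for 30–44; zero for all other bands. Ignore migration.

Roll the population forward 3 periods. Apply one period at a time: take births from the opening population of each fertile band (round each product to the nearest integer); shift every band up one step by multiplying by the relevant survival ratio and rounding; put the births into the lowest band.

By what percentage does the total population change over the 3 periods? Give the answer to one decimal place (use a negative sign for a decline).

-16.1

— Period 1 —
Births: 14400 × 0.229 = 3298 ; 3900 × 0.394 = 1537 — total 4835
15–29: 2400 × 0.967 = 2321
30–44: 14400 × 0.951 = 13694
45+: 3900 × 0.956 + 13300 × 0.666 = 3728 + 8858 = 12586
Population now: 0–14=4835, 15–29=2321, 30–44=13694, 45+=12586
— Period 2 —
Births: 2321 × 0.229 = 532 ; 13694 × 0.394 = 5395 — total 5927
15–29: 4835 × 0.967 = 4675
30–44: 2321 × 0.951 = 2207
45+: 13694 × 0.956 + 12586 × 0.666 = 13091 + 8382 = 21473
Population now: 0–14=5927, 15–29=4675, 30–44=2207, 45+=21473
— Period 3 —
Births: 4675 × 0.229 = 1071 ; 2207 × 0.394 = 870 — total 1941
15–29: 5927 × 0.967 = 5731
30–44: 4675 × 0.951 = 4446
45+: 2207 × 0.956 + 21473 × 0.666 = 2110 + 14301 = 16411
Population now: 0–14=1941, 15–29=5731, 30–44=4446, 45+=16411
Total: 34000 → 28529; change = -5471; percentage change = -16.1%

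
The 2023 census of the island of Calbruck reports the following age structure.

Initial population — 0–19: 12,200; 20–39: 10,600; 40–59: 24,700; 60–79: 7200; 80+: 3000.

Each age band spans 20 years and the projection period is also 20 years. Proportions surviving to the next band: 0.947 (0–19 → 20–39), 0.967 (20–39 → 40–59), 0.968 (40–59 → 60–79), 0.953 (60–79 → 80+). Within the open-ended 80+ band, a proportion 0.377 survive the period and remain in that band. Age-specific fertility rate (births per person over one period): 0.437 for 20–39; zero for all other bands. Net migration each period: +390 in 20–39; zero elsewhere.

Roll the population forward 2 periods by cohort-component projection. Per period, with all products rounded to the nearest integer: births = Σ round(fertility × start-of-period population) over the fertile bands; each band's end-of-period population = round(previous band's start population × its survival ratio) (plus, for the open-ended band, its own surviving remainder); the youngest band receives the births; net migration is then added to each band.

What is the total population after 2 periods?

Numbering the groups 1..5 from youngest to oldest:
[period 1]
Births: 10600 × 0.437 = 4632
Group 2: 12200 × 0.947 = 11553
Group 3: 10600 × 0.967 = 10250
Group 4: 24700 × 0.968 = 23910
Group 5: 7200 × 0.953 + 3000 × 0.377 = 6862 + 1131 = 7993
Net migration: Group 2 + 390 → 11943
→ [4632, 11943, 10250, 23910, 7993]
[period 2]
Births: 11943 × 0.437 = 5219
Group 2: 4632 × 0.947 = 4387
Group 3: 11943 × 0.967 = 11549
Group 4: 10250 × 0.968 = 9922
Group 5: 23910 × 0.953 + 7993 × 0.377 = 22786 + 3013 = 25799
Net migration: Group 2 + 390 → 4777
→ [5219, 4777, 11549, 9922, 25799]
Total after period 2: 5219 + 4777 + 11549 + 9922 + 25799 = 57266

57266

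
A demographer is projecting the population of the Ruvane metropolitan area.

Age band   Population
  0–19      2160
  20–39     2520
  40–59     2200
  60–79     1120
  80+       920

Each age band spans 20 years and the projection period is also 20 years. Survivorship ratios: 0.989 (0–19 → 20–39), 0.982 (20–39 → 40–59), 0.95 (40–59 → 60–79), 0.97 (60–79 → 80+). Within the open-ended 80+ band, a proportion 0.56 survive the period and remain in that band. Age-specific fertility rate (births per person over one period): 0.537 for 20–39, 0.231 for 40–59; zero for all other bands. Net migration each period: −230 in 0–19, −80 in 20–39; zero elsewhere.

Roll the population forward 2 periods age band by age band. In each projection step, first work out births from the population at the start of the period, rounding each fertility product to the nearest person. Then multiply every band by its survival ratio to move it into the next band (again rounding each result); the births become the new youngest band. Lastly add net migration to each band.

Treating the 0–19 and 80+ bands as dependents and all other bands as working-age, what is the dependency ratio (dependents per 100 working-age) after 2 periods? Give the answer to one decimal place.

74.0

Call the bands 1 to 5, youngest first.
[period 1]
Births: 2520 × 0.537 = 1353, 2200 × 0.231 = 508 ⇒ total 1861
Band 2: 2160 × 0.989 = 2136
Band 3: 2520 × 0.982 = 2475
Band 4: 2200 × 0.95 = 2090
Band 5: 1120 × 0.97 + 920 × 0.56 = 1086 + 515 = 1601
Net migration: Band 1 − 230 → 1631; Band 2 − 80 → 2056
Giving 1631 / 2056 / 2475 / 2090 / 1601.
[period 2]
Births: 2056 × 0.537 = 1104, 2475 × 0.231 = 572 ⇒ total 1676
Band 2: 1631 × 0.989 = 1613
Band 3: 2056 × 0.982 = 2019
Band 4: 2475 × 0.95 = 2351
Band 5: 2090 × 0.97 + 1601 × 0.56 = 2027 + 897 = 2924
Net migration: Band 1 − 230 → 1446; Band 2 − 80 → 1533
Giving 1446 / 1533 / 2019 / 2351 / 2924.
Dependents (band 0–19 + band 80+) = 1446 + 2924 = 4370; working-age = 5903; ratio = 4370/5903 × 100 = 74.0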